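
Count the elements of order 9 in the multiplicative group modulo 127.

6

φ(127) = 127 − 1 = 126 = 2 · 3^2 · 7.
(Z/127Z)^× is cyclic (|G| = 126); a cyclic group of order m has exactly φ(d) elements of each order d | m, and none otherwise.
9 = 3^2 divides 126, and φ(9) = 6.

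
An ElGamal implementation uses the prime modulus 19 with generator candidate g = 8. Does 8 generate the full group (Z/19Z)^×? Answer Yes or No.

No

φ(19) = 19 − 1 = 18 = 2 · 3^2.
Test 8^(18/q) mod 19 for each prime factor q of 18:
8^9 ≡ 18 (mod 19)  [q = 2: ≢ 1 ✓]
8^6 ≡ 1 (mod 19)  [q = 3: ≡ 1 ✗]
The check at q = 3 fails, so 8 generates a proper subgroup.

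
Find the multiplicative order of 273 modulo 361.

57

Since 273 ∈ (Z/361Z)^×, its order divides φ(361) = φ(19^2) = 19·(19−1) = 342 = 2 · 3^2 · 19.
Divisors of 342: 1, 2, 3, 6, 9, 18, 19, 38, 57, 114, 171, 342.
Evaluate successive powers at the divisors of 342:
273^1 ≡ 273 (mod 361)
273^2 ≡ 163 (mod 361)
273^3 ≡ 96 (mod 361)
273^6 ≡ 191 (mod 361)
273^9 ≡ 286 (mod 361)
273^18 ≡ 210 (mod 361)
273^19 ≡ 292 (mod 361)
273^38 ≡ 68 (mod 361)
273^57 ≡ 1 (mod 361) ✓
The smallest such exponent is 57, so the order of 273 is 57.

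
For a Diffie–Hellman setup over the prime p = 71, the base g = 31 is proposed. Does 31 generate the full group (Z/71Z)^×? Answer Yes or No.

φ(71) = 71 − 1 = 70 = 2 · 5 · 7.
An element g generates (Z/71Z)^× iff g^(70/q) ≢ 1 (mod 71) for each prime q ∈ {2, 5, 7}.
31^35 ≡ 70 (mod 71)  [q = 2: ≢ 1 ✓]
31^14 ≡ 54 (mod 71)  [q = 5: ≢ 1 ✓]
31^10 ≡ 20 (mod 71)  [q = 7: ≢ 1 ✓]
Every test exponent gives a nontrivial residue, hence 31 generates the full group.

Yes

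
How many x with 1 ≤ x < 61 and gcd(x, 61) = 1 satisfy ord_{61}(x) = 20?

φ(61) = 61 − 1 = 60 = 2^2 · 3 · 5.
Since (Z/61Z)^× is cyclic of order 60, the number of elements of order d is φ(d) when d | 60 and 0 otherwise.
20 = 2^2 · 5 divides 60, and φ(20) = 8.

8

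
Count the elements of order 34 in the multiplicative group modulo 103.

φ(103) = 103 − 1 = 102 = 2 · 3 · 17.
In a cyclic group of order 102, there are φ(d) elements of order d for each divisor d of 102, and zero for non-divisors.
34 = 2 · 17 divides 102, and φ(34) = 16.

16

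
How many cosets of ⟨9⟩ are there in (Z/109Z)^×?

Since 9 ∈ (Z/109Z)^×, its order divides φ(109) = 109 − 1 = 108 = 2^2 · 3^3.
Divisors of 108: 1, 2, 3, 4, 6, 9, 12, 18, 27, 36, 54, 108.
Check 9^d mod 109 for each divisor in increasing order:
9^1 ≡ 9 (mod 109)
9^2 ≡ 81 (mod 109)
9^3 ≡ 75 (mod 109)
9^4 ≡ 21 (mod 109)
9^6 ≡ 66 (mod 109)
9^9 ≡ 45 (mod 109)
9^12 ≡ 105 (mod 109)
9^18 ≡ 63 (mod 109)
9^27 ≡ 1 (mod 109) ✓
The order of 9 is 27, so the subgroup it generates has 27 elements.
The index is φ(109) / ord(9) = 108 / 27 = 4.

4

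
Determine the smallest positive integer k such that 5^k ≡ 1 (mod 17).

16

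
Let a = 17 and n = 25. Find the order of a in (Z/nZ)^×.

By Lagrange's theorem, ord_25(17) divides φ(25) = φ(5^2) = 5·(5−1) = 20 = 2^2 · 5.
Divisors of 20: 1, 2, 4, 5, 10, 20.
Check 17^d mod 25 for each divisor in increasing order:
17^1 ≡ 17 (mod 25)
17^2 ≡ 14 (mod 25)
17^4 ≡ 21 (mod 25)
17^5 ≡ 7 (mod 25)
17^10 ≡ 24 (mod 25)
17^20 ≡ 1 (mod 25) ✓
So ord_25(17) = 20.

20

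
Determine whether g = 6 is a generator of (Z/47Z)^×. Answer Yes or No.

No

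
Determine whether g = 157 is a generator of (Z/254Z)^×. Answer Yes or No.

φ(254) = φ(2)·φ(127) = 1·126 = 126 = 2 · 3^2 · 7.
An element g generates (Z/254Z)^× iff g^(126/q) ≢ 1 (mod 254) for each prime q ∈ {2, 3, 7}.
157^63 ≡ 1 (mod 254)  [q = 2: ≡ 1 ✗]
157^42 ≡ 107 (mod 254)  [q = 3: ≢ 1 ✓]
157^18 ≡ 159 (mod 254)  [q = 7: ≢ 1 ✓]
The check at q = 2 fails, so 157 generates a proper subgroup.

No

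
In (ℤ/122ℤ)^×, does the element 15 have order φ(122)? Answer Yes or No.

φ(122) = φ(2)·φ(61) = 1·60 = 60 = 2^2 · 3 · 5.
15 is a primitive root mod 122 iff 15^(φ(122)/q) ≢ 1 for every prime q | φ(122), i.e. q ∈ {2, 3, 5}.
15^30 ≡ 1 (mod 122)  [q = 2: ≡ 1 ✗]
15^20 ≡ 47 (mod 122)  [q = 3: ≢ 1 ✓]
15^12 ≡ 119 (mod 122)  [q = 5: ≢ 1 ✓]
The check at q = 2 fails, so 15 generates a proper subgroup.

No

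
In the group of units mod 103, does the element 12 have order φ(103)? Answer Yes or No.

φ(103) = 103 − 1 = 102 = 2 · 3 · 17.
An element g generates (Z/103Z)^× iff g^(102/q) ≢ 1 (mod 103) for each prime q ∈ {2, 3, 17}.
12^51 ≡ 102 (mod 103)  [q = 2: ≢ 1 ✓]
12^34 ≡ 56 (mod 103)  [q = 3: ≢ 1 ✓]
12^6 ≡ 14 (mod 103)  [q = 17: ≢ 1 ✓]
Every test exponent gives a nontrivial residue, hence 12 generates the full group.

Yes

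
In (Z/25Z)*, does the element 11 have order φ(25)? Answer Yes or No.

φ(25) = φ(5^2) = 5·(5−1) = 20 = 2^2 · 5.
11 is a primitive root mod 25 iff 11^(φ(25)/q) ≢ 1 for every prime q | φ(25), i.e. q ∈ {2, 5}.
11^10 ≡ 1 (mod 25)  [q = 2: ≡ 1 ✗]
11^4 ≡ 16 (mod 25)  [q = 5: ≢ 1 ✓]
Since 11^10 ≡ 1, the order of 11 divides 10 < 20, so 11 is not a primitive root.

No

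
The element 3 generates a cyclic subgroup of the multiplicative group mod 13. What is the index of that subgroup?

By Lagrange's theorem, ord_13(3) divides φ(13) = 13 − 1 = 12 = 2^2 · 3.
Divisors of 12: 1, 2, 3, 4, 6, 12.
Check 3^d mod 13 for each divisor in increasing order:
3^1 ≡ 3 (mod 13)
3^2 ≡ 9 (mod 13)
3^3 ≡ 1 (mod 13) ✓
The order of 3 is 3, so the subgroup it generates has 3 elements.
Index = |(Z/13Z)^×| / |⟨3⟩| = 12 / 3 = 4.

4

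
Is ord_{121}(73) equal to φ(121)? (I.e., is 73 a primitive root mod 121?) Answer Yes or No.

φ(121) = φ(11^2) = 11·(11−1) = 110 = 2 · 5 · 11.
It suffices to check that the order of 73 is not a proper divisor of 110: compute 73^(110/q) for q ∈ {2, 5, 11}.
73^55 ≡ 120 (mod 121)  [q = 2: ≢ 1 ✓]
73^22 ≡ 27 (mod 121)  [q = 5: ≢ 1 ✓]
73^10 ≡ 100 (mod 121)  [q = 11: ≢ 1 ✓]
All checks pass, so 73 has order 110 and is a primitive root modulo 121.

Yes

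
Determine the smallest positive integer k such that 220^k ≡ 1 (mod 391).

ord(220) | φ(391) = φ(17·23) = (17−1)·(23−1) = 16·22 = 352 = 2^5 · 11.
Divisors of 352: 1, 2, 4, 8, 11, 16, 22, 32, 44, 88, 176, 352.
Test each divisor d:
220^1 ≡ 220
220^2 ≡ 307
220^4 ≡ 18
220^8 ≡ 324
220^11 ≡ 254
220^16 ≡ 188
220^22 ≡ 1
The smallest such exponent is 22, so the order of 220 is 22.

22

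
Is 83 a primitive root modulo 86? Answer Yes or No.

No

φ(86) = φ(2)·φ(43) = 1·42 = 42 = 2 · 3 · 7.
83 is a primitive root mod 86 iff 83^(φ(86)/q) ≢ 1 for every prime q | φ(86), i.e. q ∈ {2, 3, 7}.
83^21 ≡ 1 (mod 86)  [q = 2: ≡ 1 ✗]
83^14 ≡ 79 (mod 86)  [q = 3: ≢ 1 ✓]
83^6 ≡ 41 (mod 86)  [q = 7: ≢ 1 ✓]
Since 83^21 ≡ 1, the order of 83 divides 21 < 42, so 83 is not a primitive root.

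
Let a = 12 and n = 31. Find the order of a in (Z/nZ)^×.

30

Since 12 ∈ (Z/31Z)^×, its order divides φ(31) = 31 − 1 = 30 = 2 · 3 · 5.
Divisors of 30: 1, 2, 3, 5, 6, 10, 15, 30.
Test each divisor d:
12^1 ≡ 12 (mod 31)
12^2 ≡ 20 (mod 31)
12^3 ≡ 23 (mod 31)
12^5 ≡ 26 (mod 31)
12^6 ≡ 2 (mod 31)
12^10 ≡ 25 (mod 31)
12^15 ≡ 30 (mod 31)
12^30 ≡ 1 (mod 31) ✓
Hence ord(12) = 30.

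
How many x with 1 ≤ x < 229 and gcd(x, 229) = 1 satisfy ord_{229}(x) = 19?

18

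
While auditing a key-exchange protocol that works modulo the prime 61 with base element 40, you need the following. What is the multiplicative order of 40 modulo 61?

ord(40) | φ(61) = 61 − 1 = 60 = 2^2 · 3 · 5.
Divisors of 60: 1, 2, 3, 4, 5, 6, 10, 12, 15, 20, 30, 60.
Test each divisor d:
40^1 ≡ 40 (mod 61)
40^2 ≡ 14 (mod 61)
40^3 ≡ 11 (mod 61)
40^4 ≡ 13 (mod 61)
40^5 ≡ 32 (mod 61)
40^6 ≡ 60 (mod 61)
40^10 ≡ 48 (mod 61)
40^12 ≡ 1 (mod 61) ✓
Hence ord(40) = 12.

12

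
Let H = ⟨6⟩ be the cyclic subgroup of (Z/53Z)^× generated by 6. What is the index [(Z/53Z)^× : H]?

2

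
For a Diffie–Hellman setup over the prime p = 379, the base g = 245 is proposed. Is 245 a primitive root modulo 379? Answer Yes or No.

φ(379) = 379 − 1 = 378 = 2 · 3^3 · 7.
245 is a primitive root mod 379 iff 245^(φ(379)/q) ≢ 1 for every prime q | φ(379), i.e. q ∈ {2, 3, 7}.
245^189 ≡ 1 (mod 379)  [q = 2: ≡ 1 ✗]
245^126 ≡ 327 (mod 379)  [q = 3: ≢ 1 ✓]
245^54 ≡ 94 (mod 379)  [q = 7: ≢ 1 ✓]
245^189 ≡ 1 shows ord(245) | 189, strictly less than φ(379); not a primitive root.

No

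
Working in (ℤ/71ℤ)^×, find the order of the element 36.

35

The order of 36 must divide φ(71) = 71 − 1 = 70 = 2 · 5 · 7.
Divisors of 70: 1, 2, 5, 7, 10, 14, 35, 70.
Test each divisor d:
36^1 ≡ 36 (mod 71)
36^2 ≡ 18 (mod 71)
36^5 ≡ 20 (mod 71)
36^7 ≡ 5 (mod 71)
36^10 ≡ 45 (mod 71)
36^14 ≡ 25 (mod 71)
36^35 ≡ 1 (mod 71) ✓
Therefore the multiplicative order of 36 modulo 71 is 35.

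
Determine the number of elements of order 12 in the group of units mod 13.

4

φ(13) = 13 − 1 = 12 = 2^2 · 3.
(Z/13Z)^× is cyclic (|G| = 12); a cyclic group of order m has exactly φ(d) elements of each order d | m, and none otherwise.
12 = 2^2 · 3 divides 12, and φ(12) = 4.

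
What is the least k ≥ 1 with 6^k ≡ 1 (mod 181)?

By Lagrange's theorem, ord_181(6) divides φ(181) = 181 − 1 = 180 = 2^2 · 3^2 · 5.
Divisors of 180: 1, 2, 3, 4, 5, 6, 9, 10, 12, 15, 18, 20, 30, 36, 45, 60, 90, 180.
Test each divisor d:
6^1 ≡ 6 (mod 181)
6^2 ≡ 36 (mod 181)
6^3 ≡ 35 (mod 181)
6^4 ≡ 29 (mod 181)
6^5 ≡ 174 (mod 181)
6^6 ≡ 139 (mod 181)
6^9 ≡ 159 (mod 181)
6^10 ≡ 49 (mod 181)
6^12 ≡ 135 (mod 181)
6^15 ≡ 19 (mod 181)
6^18 ≡ 122 (mod 181)
6^20 ≡ 48 (mod 181)
6^30 ≡ 180 (mod 181)
6^36 ≡ 42 (mod 181)
6^45 ≡ 162 (mod 181)
6^60 ≡ 1 (mod 181) ✓
The smallest such exponent is 60, so the order of 6 is 60.

60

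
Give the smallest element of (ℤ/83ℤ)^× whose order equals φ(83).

φ(83) = 83 − 1 = 82 = 2 · 41.
Test candidates g = 2, 3, … against the prime factors q ∈ {2, 41} of φ(83): g is a generator iff g^(82/q) ≢ 1 for every such q.
g = 2: 2^41 ≡ 82; 2^2 ≡ 4 — none is 1, so 2 is a primitive root.
The smallest primitive root modulo 83 is 2.

2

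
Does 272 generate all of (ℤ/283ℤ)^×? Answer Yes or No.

Yes

φ(283) = 283 − 1 = 282 = 2 · 3 · 47.
An element g generates (Z/283Z)^× iff g^(282/q) ≢ 1 (mod 283) for each prime q ∈ {2, 3, 47}.
272^141 ≡ 282 (mod 283)  [q = 2: ≢ 1 ✓]
272^94 ≡ 44 (mod 283)  [q = 3: ≢ 1 ✓]
272^6 ≡ 264 (mod 283)  [q = 47: ≢ 1 ✓]
Every test exponent gives a nontrivial residue, hence 272 generates the full group.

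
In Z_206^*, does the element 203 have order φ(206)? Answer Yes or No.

No

φ(206) = φ(2)·φ(103) = 1·102 = 102 = 2 · 3 · 17.
203 is a primitive root mod 206 iff 203^(φ(206)/q) ≢ 1 for every prime q | φ(206), i.e. q ∈ {2, 3, 17}.
203^51 ≡ 1 (mod 206)  [q = 2: ≡ 1 ✗]
203^34 ≡ 1 (mod 206)  [q = 3: ≡ 1 ✗]
203^6 ≡ 111 (mod 206)  [q = 17: ≢ 1 ✓]
Since 203^51 ≡ 1, the order of 203 divides 51 < 102, so 203 is not a primitive root.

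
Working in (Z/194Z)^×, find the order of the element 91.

12

By Lagrange's theorem, ord_194(91) divides φ(194) = φ(2)·φ(97) = 1·96 = 96 = 2^5 · 3.
Divisors of 96: 1, 2, 3, 4, 6, 8, 12, 16, 24, 32, 48, 96.
Test each divisor d:
91^1 ≡ 91 (mod 194)
91^2 ≡ 133 (mod 194)
91^3 ≡ 75 (mod 194)
91^4 ≡ 35 (mod 194)
91^6 ≡ 193 (mod 194)
91^8 ≡ 61 (mod 194)
91^12 ≡ 1 (mod 194) ✓
The smallest such exponent is 12, so the order of 91 is 12.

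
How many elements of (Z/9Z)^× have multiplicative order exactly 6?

2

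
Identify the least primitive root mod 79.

3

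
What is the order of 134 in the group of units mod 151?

150

By Lagrange's theorem, ord_151(134) divides φ(151) = 151 − 1 = 150 = 2 · 3 · 5^2.
Divisors of 150: 1, 2, 3, 5, 6, 10, 15, 25, 30, 50, 75, 150.
Compute 134^d (mod 151) for the divisors d until we hit 1:
134^1 ≡ 134
134^2 ≡ 138
134^3 ≡ 70
134^5 ≡ 147
134^6 ≡ 68
134^10 ≡ 16
134^15 ≡ 87
134^25 ≡ 33
134^30 ≡ 19
134^50 ≡ 32
134^75 ≡ 150
134^150 ≡ 1
Hence ord(134) = 150.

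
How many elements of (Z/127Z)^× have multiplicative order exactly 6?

φ(127) = 127 − 1 = 126 = 2 · 3^2 · 7.
(Z/127Z)^× is cyclic (|G| = 126); a cyclic group of order m has exactly φ(d) elements of each order d | m, and none otherwise.
6 = 2 · 3 divides 126, and φ(6) = 2.

2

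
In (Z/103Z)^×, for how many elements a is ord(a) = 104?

0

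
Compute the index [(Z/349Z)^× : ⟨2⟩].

1

By Lagrange's theorem, ord_349(2) divides φ(349) = 349 − 1 = 348 = 2^2 · 3 · 29.
Divisors of 348: 1, 2, 3, 4, 6, 12, 29, 58, 87, 116, 174, 348.
Check 2^d mod 349 for each divisor in increasing order:
2^1 ≡ 2 (mod 349)
2^2 ≡ 4 (mod 349)
2^3 ≡ 8 (mod 349)
2^4 ≡ 16 (mod 349)
2^6 ≡ 64 (mod 349)
2^12 ≡ 257 (mod 349)
2^29 ≡ 24 (mod 349)
2^58 ≡ 227 (mod 349)
2^87 ≡ 213 (mod 349)
2^116 ≡ 226 (mod 349)
2^174 ≡ 348 (mod 349)
2^348 ≡ 1 (mod 349) ✓
The order of 2 is 348, so the subgroup it generates has 348 elements.
The index is φ(349) / ord(2) = 348 / 348 = 1.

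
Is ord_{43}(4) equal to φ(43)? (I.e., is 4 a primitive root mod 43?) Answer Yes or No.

No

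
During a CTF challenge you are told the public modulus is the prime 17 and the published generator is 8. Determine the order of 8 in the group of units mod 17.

8

By Lagrange's theorem, ord_17(8) divides φ(17) = 17 − 1 = 16 = 2^4.
Divisors of 16: 1, 2, 4, 8, 16.
Check 8^d mod 17 for each divisor in increasing order:
8^1 ≡ 8 (mod 17)
8^2 ≡ 13 (mod 17)
8^4 ≡ 16 (mod 17)
8^8 ≡ 1 (mod 17) ✓
The smallest such exponent is 8, so the order of 8 is 8.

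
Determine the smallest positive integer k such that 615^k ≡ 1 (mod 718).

Since 615 ∈ (Z/718Z)^×, its order divides φ(718) = φ(2)·φ(359) = 1·358 = 358 = 2 · 179.
Divisors of 358: 1, 2, 179, 358.
Check 615^d mod 718 for each divisor in increasing order:
615^1 ≡ 615
615^2 ≡ 557
615^179 ≡ 1
The smallest such exponent is 179, so the order of 615 is 179.

179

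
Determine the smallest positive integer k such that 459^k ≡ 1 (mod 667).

14

The order of 459 must divide φ(667) = φ(23·29) = (23−1)·(29−1) = 22·28 = 616 = 2^3 · 7 · 11.
Divisors of 616: 1, 2, 4, 7, 8, 11, 14, 22, 28, 44, 56, 77, 88, 154, 308, 616.
Check 459^d mod 667 for each divisor in increasing order:
459^1 ≡ 459
459^2 ≡ 576
459^4 ≡ 277
459^7 ≡ 436
459^8 ≡ 24
459^11 ≡ 45
459^14 ≡ 1
So ord_667(459) = 14.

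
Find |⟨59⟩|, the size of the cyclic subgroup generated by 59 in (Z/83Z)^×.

The order of 59 must divide φ(83) = 83 − 1 = 82 = 2 · 41.
Divisors of 82: 1, 2, 41, 82.
Compute 59^d (mod 83) for the divisors d until we hit 1:
59^1 ≡ 59 (mod 83)
59^2 ≡ 78 (mod 83)
59^41 ≡ 1 (mod 83) ✓
Therefore the multiplicative order of 59 modulo 83 is 41.

41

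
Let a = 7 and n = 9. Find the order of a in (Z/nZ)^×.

3

By Lagrange's theorem, ord_9(7) divides φ(9) = φ(3^2) = 3·(3−1) = 6 = 2 · 3.
Divisors of 6: 1, 2, 3, 6.
Compute 7^d (mod 9) for the divisors d until we hit 1:
7^1 ≡ 7 (mod 9)
7^2 ≡ 4 (mod 9)
7^3 ≡ 1 (mod 9) ✓
The smallest such exponent is 3, so the order of 7 is 3.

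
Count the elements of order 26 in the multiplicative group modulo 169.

φ(169) = φ(13^2) = 13·(13−1) = 156 = 2^2 · 3 · 13.
Since (Z/169Z)^× is cyclic of order 156, the number of elements of order d is φ(d) when d | 156 and 0 otherwise.
26 = 2 · 13 divides 156, and φ(26) = 12.

12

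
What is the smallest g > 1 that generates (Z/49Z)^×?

3

φ(49) = φ(7^2) = 7·(7−1) = 42 = 2 · 3 · 7.
g is a primitive root iff g^(42/q) ≢ 1 (mod 49) for each prime q ∈ {2, 3, 7}.
g = 2: 2^21 ≡ 1 — hits 1, so not a primitive root.
g = 3: 3^21 ≡ 48; 3^14 ≡ 30; 3^6 ≡ 43 — none is 1, so 3 is a primitive root.
So 3 is the smallest generator of (Z/49Z)^×.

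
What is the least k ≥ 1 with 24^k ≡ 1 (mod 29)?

By Lagrange's theorem, ord_29(24) divides φ(29) = 29 − 1 = 28 = 2^2 · 7.
Divisors of 28: 1, 2, 4, 7, 14, 28.
Compute 24^d (mod 29) for the divisors d until we hit 1:
24^1 ≡ 24 (mod 29)
24^2 ≡ 25 (mod 29)
24^4 ≡ 16 (mod 29)
24^7 ≡ 1 (mod 29) ✓
Therefore the multiplicative order of 24 modulo 29 is 7.

7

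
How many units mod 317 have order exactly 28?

0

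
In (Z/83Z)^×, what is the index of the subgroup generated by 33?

2

ord(33) | φ(83) = 83 − 1 = 82 = 2 · 41.
Divisors of 82: 1, 2, 41, 82.
Test each divisor d:
33^1 ≡ 33 (mod 83)
33^2 ≡ 10 (mod 83)
33^41 ≡ 1 (mod 83) ✓
Thus |⟨33⟩| = ord(33) = 41.
Index = |(Z/83Z)^×| / |⟨33⟩| = 82 / 41 = 2.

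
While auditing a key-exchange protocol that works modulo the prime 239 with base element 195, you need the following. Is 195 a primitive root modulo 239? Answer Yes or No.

φ(239) = 239 − 1 = 238 = 2 · 7 · 17.
It suffices to check that the order of 195 is not a proper divisor of 238: compute 195^(238/q) for q ∈ {2, 7, 17}.
195^119 ≡ 238 (mod 239)  [q = 2: ≢ 1 ✓]
195^34 ≡ 201 (mod 239)  [q = 7: ≢ 1 ✓]
195^14 ≡ 1 (mod 239)  [q = 17: ≡ 1 ✗]
Since 195^14 ≡ 1, the order of 195 divides 14 < 238, so 195 is not a primitive root.

No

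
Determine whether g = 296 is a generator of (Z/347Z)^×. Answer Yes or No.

No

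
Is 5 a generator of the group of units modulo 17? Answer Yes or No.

φ(17) = 17 − 1 = 16 = 2^4.
Test 5^(16/q) mod 17 for each prime factor q of 16:
5^8 ≡ 16 (mod 17)  [q = 2: ≢ 1 ✓]
All checks pass, so 5 has order 16 and is a primitive root modulo 17.

Yes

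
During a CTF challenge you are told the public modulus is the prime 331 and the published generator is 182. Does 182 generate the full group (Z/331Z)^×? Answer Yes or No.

φ(331) = 331 − 1 = 330 = 2 · 3 · 5 · 11.
It suffices to check that the order of 182 is not a proper divisor of 330: compute 182^(330/q) for q ∈ {2, 3, 5, 11}.
182^165 ≡ 330 (mod 331)  [q = 2: ≢ 1 ✓]
182^110 ≡ 31 (mod 331)  [q = 3: ≢ 1 ✓]
182^66 ≡ 124 (mod 331)  [q = 5: ≢ 1 ✓]
182^30 ≡ 274 (mod 331)  [q = 11: ≢ 1 ✓]
Every test exponent gives a nontrivial residue, hence 182 generates the full group.

Yes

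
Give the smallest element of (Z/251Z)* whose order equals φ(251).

φ(251) = 251 − 1 = 250 = 2 · 5^3.
Test candidates g = 2, 3, … against the prime factors q ∈ {2, 5} of φ(251): g is a generator iff g^(250/q) ≢ 1 for every such q.
g = 2: 2^125 ≡ 250; 2^50 ≡ 1 — hits 1, so not a primitive root.
g = 3: 3^125 ≡ 1 — hits 1, so not a primitive root.
g = 4: 4^125 ≡ 1 — hits 1, so not a primitive root.
g = 5: 5^125 ≡ 1 — hits 1, so not a primitive root.
g = 6: 6^125 ≡ 250; 6^50 ≡ 219 — none is 1, so 6 is a primitive root.
The smallest primitive root modulo 251 is 6.

6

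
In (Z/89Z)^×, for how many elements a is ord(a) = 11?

φ(89) = 89 − 1 = 88 = 2^3 · 11.
Since (Z/89Z)^× is cyclic of order 88, the number of elements of order d is φ(d) when d | 88 and 0 otherwise.
11 | 88, and φ(11) = 11 − 1 = 10.

10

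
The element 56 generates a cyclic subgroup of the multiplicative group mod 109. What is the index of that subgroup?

1

Since 56 ∈ (Z/109Z)^×, its order divides φ(109) = 109 − 1 = 108 = 2^2 · 3^3.
Divisors of 108: 1, 2, 3, 4, 6, 9, 12, 18, 27, 36, 54, 108.
Check 56^d mod 109 for each divisor in increasing order:
56^1 ≡ 56 (mod 109)
56^2 ≡ 84 (mod 109)
56^3 ≡ 17 (mod 109)
56^4 ≡ 80 (mod 109)
56^6 ≡ 71 (mod 109)
56^9 ≡ 8 (mod 109)
56^12 ≡ 27 (mod 109)
56^18 ≡ 64 (mod 109)
56^27 ≡ 76 (mod 109)
56^36 ≡ 63 (mod 109)
56^54 ≡ 108 (mod 109)
56^108 ≡ 1 (mod 109) ✓
Thus |⟨56⟩| = ord(56) = 108.
The index is φ(109) / ord(56) = 108 / 108 = 1.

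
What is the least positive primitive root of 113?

3

φ(113) = 113 − 1 = 112 = 2^4 · 7.
Test candidates g = 2, 3, … against the prime factors q ∈ {2, 7} of φ(113): g is a generator iff g^(112/q) ≢ 1 for every such q.
g = 2: 2^56 ≡ 1 — hits 1, so not a primitive root.
g = 3: 3^56 ≡ 112; 3^16 ≡ 49 — none is 1, so 3 is a primitive root.
So 3 is the smallest generator of (Z/113Z)^×.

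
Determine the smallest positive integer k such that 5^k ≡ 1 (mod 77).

30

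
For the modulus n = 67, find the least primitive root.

φ(67) = 67 − 1 = 66 = 2 · 3 · 11.
g is a primitive root iff g^(66/q) ≢ 1 (mod 67) for each prime q ∈ {2, 3, 11}.
g = 2: 2^33 ≡ 66; 2^22 ≡ 37; 2^6 ≡ 64 — none is 1, so 2 is a primitive root.
Hence the least primitive root of 67 is 2.

2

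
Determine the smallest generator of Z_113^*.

φ(113) = 113 − 1 = 112 = 2^4 · 7.
g is a primitive root iff g^(112/q) ≢ 1 (mod 113) for each prime q ∈ {2, 7}.
g = 2: 2^56 ≡ 1 — hits 1, so not a primitive root.
g = 3: 3^56 ≡ 112; 3^16 ≡ 49 — none is 1, so 3 is a primitive root.
Hence the least primitive root of 113 is 3.

3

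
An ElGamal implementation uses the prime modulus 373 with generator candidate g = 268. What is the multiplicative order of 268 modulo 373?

Since 268 ∈ (Z/373Z)^×, its order divides φ(373) = 373 − 1 = 372 = 2^2 · 3 · 31.
Divisors of 372: 1, 2, 3, 4, 6, 12, 31, 62, 93, 124, 186, 372.
Test each divisor d:
268^1 ≡ 268 (mod 373)
268^2 ≡ 208 (mod 373)
268^3 ≡ 167 (mod 373)
268^4 ≡ 369 (mod 373)
268^6 ≡ 287 (mod 373)
268^12 ≡ 309 (mod 373)
268^31 ≡ 200 (mod 373)
268^62 ≡ 89 (mod 373)
268^93 ≡ 269 (mod 373)
268^124 ≡ 88 (mod 373)
268^186 ≡ 372 (mod 373)
268^372 ≡ 1 (mod 373) ✓
The smallest such exponent is 372, so the order of 268 is 372.

372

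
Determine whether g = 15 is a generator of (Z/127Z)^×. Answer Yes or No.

No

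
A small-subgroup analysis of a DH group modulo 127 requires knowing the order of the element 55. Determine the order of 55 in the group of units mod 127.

The order of 55 must divide φ(127) = 127 − 1 = 126 = 2 · 3^2 · 7.
Divisors of 126: 1, 2, 3, 6, 7, 9, 14, 18, 21, 42, 63, 126.
Test each divisor d:
55^1 ≡ 55 (mod 127)
55^2 ≡ 104 (mod 127)
55^3 ≡ 5 (mod 127)
55^6 ≡ 25 (mod 127)
55^7 ≡ 105 (mod 127)
55^9 ≡ 125 (mod 127)
55^14 ≡ 103 (mod 127)
55^18 ≡ 4 (mod 127)
55^21 ≡ 20 (mod 127)
55^42 ≡ 19 (mod 127)
55^63 ≡ 126 (mod 127)
55^126 ≡ 1 (mod 127) ✓
Hence ord(55) = 126.

126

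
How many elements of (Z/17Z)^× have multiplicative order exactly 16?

8

φ(17) = 17 − 1 = 16 = 2^4.
Since (Z/17Z)^× is cyclic of order 16, the number of elements of order d is φ(d) when d | 16 and 0 otherwise.
16 = 2^4 divides 16, and φ(16) = 8.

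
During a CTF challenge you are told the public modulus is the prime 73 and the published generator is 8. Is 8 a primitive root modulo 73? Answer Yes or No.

φ(73) = 73 − 1 = 72 = 2^3 · 3^2.
Test 8^(72/q) mod 73 for each prime factor q of 72:
8^36 ≡ 1 (mod 73)  [q = 2: ≡ 1 ✗]
8^24 ≡ 1 (mod 73)  [q = 3: ≡ 1 ✗]
Since 8^36 ≡ 1, the order of 8 divides 36 < 72, so 8 is not a primitive root.

No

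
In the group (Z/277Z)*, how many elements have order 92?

44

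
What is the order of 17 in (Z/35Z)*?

12

By Lagrange's theorem, ord_35(17) divides φ(35) = φ(5·7) = (5−1)·(7−1) = 4·6 = 24 = 2^3 · 3.
Divisors of 24: 1, 2, 3, 4, 6, 8, 12, 24.
Evaluate successive powers at the divisors of 24:
17^1 ≡ 17 (mod 35)
17^2 ≡ 9 (mod 35)
17^3 ≡ 13 (mod 35)
17^4 ≡ 11 (mod 35)
17^6 ≡ 29 (mod 35)
17^8 ≡ 16 (mod 35)
17^12 ≡ 1 (mod 35) ✓
So ord_35(17) = 12.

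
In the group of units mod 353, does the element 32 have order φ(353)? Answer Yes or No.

φ(353) = 353 − 1 = 352 = 2^5 · 11.
It suffices to check that the order of 32 is not a proper divisor of 352: compute 32^(352/q) for q ∈ {2, 11}.
32^176 ≡ 1 (mod 353)  [q = 2: ≡ 1 ✗]
32^32 ≡ 217 (mod 353)  [q = 11: ≢ 1 ✓]
32^176 ≡ 1 shows ord(32) | 176, strictly less than φ(353); not a primitive root.

No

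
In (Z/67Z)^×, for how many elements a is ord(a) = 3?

2

φ(67) = 67 − 1 = 66 = 2 · 3 · 11.
(Z/67Z)^× is cyclic (|G| = 66); a cyclic group of order m has exactly φ(d) elements of each order d | m, and none otherwise.
3 | 66, and φ(3) = 3 − 1 = 2.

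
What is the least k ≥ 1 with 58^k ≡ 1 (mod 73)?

By Lagrange's theorem, ord_73(58) divides φ(73) = 73 − 1 = 72 = 2^3 · 3^2.
Divisors of 72: 1, 2, 3, 4, 6, 8, 9, 12, 18, 24, 36, 72.
Check 58^d mod 73 for each divisor in increasing order:
58^1 ≡ 58 (mod 73)
58^2 ≡ 6 (mod 73)
58^3 ≡ 56 (mod 73)
58^4 ≡ 36 (mod 73)
58^6 ≡ 70 (mod 73)
58^8 ≡ 55 (mod 73)
58^9 ≡ 51 (mod 73)
58^12 ≡ 9 (mod 73)
58^18 ≡ 46 (mod 73)
58^24 ≡ 8 (mod 73)
58^36 ≡ 72 (mod 73)
58^72 ≡ 1 (mod 73) ✓
So ord_73(58) = 72.

72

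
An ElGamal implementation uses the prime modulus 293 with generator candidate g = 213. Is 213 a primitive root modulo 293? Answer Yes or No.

Yes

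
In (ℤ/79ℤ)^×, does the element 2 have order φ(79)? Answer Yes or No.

No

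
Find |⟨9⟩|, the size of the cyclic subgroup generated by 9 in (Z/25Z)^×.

By Lagrange's theorem, ord_25(9) divides φ(25) = φ(5^2) = 5·(5−1) = 20 = 2^2 · 5.
Divisors of 20: 1, 2, 4, 5, 10, 20.
Test each divisor d:
9^1 ≡ 9
9^2 ≡ 6
9^4 ≡ 11
9^5 ≡ 24
9^10 ≡ 1
The smallest such exponent is 10, so the order of 9 is 10.

10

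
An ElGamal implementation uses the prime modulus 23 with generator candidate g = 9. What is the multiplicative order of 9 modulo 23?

11

By Lagrange's theorem, ord_23(9) divides φ(23) = 23 − 1 = 22 = 2 · 11.
Divisors of 22: 1, 2, 11, 22.
Check 9^d mod 23 for each divisor in increasing order:
9^1 ≡ 9 (mod 23)
9^2 ≡ 12 (mod 23)
9^11 ≡ 1 (mod 23) ✓
So ord_23(9) = 11.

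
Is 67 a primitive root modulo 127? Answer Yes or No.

φ(127) = 127 − 1 = 126 = 2 · 3^2 · 7.
Test 67^(126/q) mod 127 for each prime factor q of 126:
67^63 ≡ 126 (mod 127)  [q = 2: ≢ 1 ✓]
67^42 ≡ 107 (mod 127)  [q = 3: ≢ 1 ✓]
67^18 ≡ 4 (mod 127)  [q = 7: ≢ 1 ✓]
None equal 1, so ord_127(67) = 126: 67 is a primitive root.

Yes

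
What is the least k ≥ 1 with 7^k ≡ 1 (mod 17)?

Since 7 ∈ (Z/17Z)^×, its order divides φ(17) = 17 − 1 = 16 = 2^4.
Divisors of 16: 1, 2, 4, 8, 16.
Compute 7^d (mod 17) for the divisors d until we hit 1:
7^1 ≡ 7 (mod 17)
7^2 ≡ 15 (mod 17)
7^4 ≡ 4 (mod 17)
7^8 ≡ 16 (mod 17)
7^16 ≡ 1 (mod 17) ✓
Hence ord(7) = 16.

16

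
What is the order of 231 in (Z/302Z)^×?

The order of 231 must divide φ(302) = φ(2)·φ(151) = 1·150 = 150 = 2 · 3 · 5^2.
Divisors of 150: 1, 2, 3, 5, 6, 10, 15, 25, 30, 50, 75, 150.
Check 231^d mod 302 for each divisor in increasing order:
231^1 ≡ 231 (mod 302)
231^2 ≡ 209 (mod 302)
231^3 ≡ 261 (mod 302)
231^5 ≡ 189 (mod 302)
231^6 ≡ 171 (mod 302)
231^10 ≡ 85 (mod 302)
231^15 ≡ 59 (mod 302)
231^25 ≡ 183 (mod 302)
231^30 ≡ 159 (mod 302)
231^50 ≡ 269 (mod 302)
231^75 ≡ 1 (mod 302) ✓
The smallest such exponent is 75, so the order of 231 is 75.

75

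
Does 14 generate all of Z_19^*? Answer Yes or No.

Yes

φ(19) = 19 − 1 = 18 = 2 · 3^2.
Test 14^(18/q) mod 19 for each prime factor q of 18:
14^9 ≡ 18 (mod 19)  [q = 2: ≢ 1 ✓]
14^6 ≡ 7 (mod 19)  [q = 3: ≢ 1 ✓]
Every test exponent gives a nontrivial residue, hence 14 generates the full group.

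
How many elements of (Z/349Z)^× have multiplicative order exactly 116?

56

φ(349) = 349 − 1 = 348 = 2^2 · 3 · 29.
(Z/349Z)^× is cyclic (|G| = 348); a cyclic group of order m has exactly φ(d) elements of each order d | m, and none otherwise.
116 = 2^2 · 29 divides 348, and φ(116) = 56.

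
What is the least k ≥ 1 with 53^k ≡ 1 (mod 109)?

ord(53) | φ(109) = 109 − 1 = 108 = 2^2 · 3^3.
Divisors of 108: 1, 2, 3, 4, 6, 9, 12, 18, 27, 36, 54, 108.
Evaluate successive powers at the divisors of 108:
53^1 ≡ 53 (mod 109)
53^2 ≡ 84 (mod 109)
53^3 ≡ 92 (mod 109)
53^4 ≡ 80 (mod 109)
53^6 ≡ 71 (mod 109)
53^9 ≡ 101 (mod 109)
53^12 ≡ 27 (mod 109)
53^18 ≡ 64 (mod 109)
53^27 ≡ 33 (mod 109)
53^36 ≡ 63 (mod 109)
53^54 ≡ 108 (mod 109)
53^108 ≡ 1 (mod 109) ✓
Therefore the multiplicative order of 53 modulo 109 is 108.

108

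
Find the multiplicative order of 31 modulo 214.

106

The order of 31 must divide φ(214) = φ(2)·φ(107) = 1·106 = 106 = 2 · 53.
Divisors of 106: 1, 2, 53, 106.
Evaluate successive powers at the divisors of 106:
31^1 ≡ 31
31^2 ≡ 105
31^53 ≡ 213
31^106 ≡ 1
Hence ord(31) = 106.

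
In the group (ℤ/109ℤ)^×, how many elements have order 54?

φ(109) = 109 − 1 = 108 = 2^2 · 3^3.
In a cyclic group of order 108, there are φ(d) elements of order d for each divisor d of 108, and zero for non-divisors.
54 = 2 · 3^3 divides 108, and φ(54) = 18.

18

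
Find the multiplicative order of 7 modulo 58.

7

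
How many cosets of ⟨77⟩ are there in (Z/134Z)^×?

2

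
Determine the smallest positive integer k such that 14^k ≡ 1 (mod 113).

28

The order of 14 must divide φ(113) = 113 − 1 = 112 = 2^4 · 7.
Divisors of 112: 1, 2, 4, 7, 8, 14, 16, 28, 56, 112.
Evaluate successive powers at the divisors of 112:
14^1 ≡ 14 (mod 113)
14^2 ≡ 83 (mod 113)
14^4 ≡ 109 (mod 113)
14^7 ≡ 98 (mod 113)
14^8 ≡ 16 (mod 113)
14^14 ≡ 112 (mod 113)
14^16 ≡ 30 (mod 113)
14^28 ≡ 1 (mod 113) ✓
Hence ord(14) = 28.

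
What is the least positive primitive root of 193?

5

φ(193) = 193 − 1 = 192 = 2^6 · 3.
g is a primitive root iff g^(192/q) ≢ 1 (mod 193) for each prime q ∈ {2, 3}.
g = 2: 2^96 ≡ 1 — hits 1, so not a primitive root.
g = 3: 3^96 ≡ 1 — hits 1, so not a primitive root.
g = 4: 4^96 ≡ 1 — hits 1, so not a primitive root.
g = 5: 5^96 ≡ 192; 5^64 ≡ 84 — none is 1, so 5 is a primitive root.
The smallest primitive root modulo 193 is 5.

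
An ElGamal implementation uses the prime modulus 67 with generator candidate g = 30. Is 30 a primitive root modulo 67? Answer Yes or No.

φ(67) = 67 − 1 = 66 = 2 · 3 · 11.
It suffices to check that the order of 30 is not a proper divisor of 66: compute 30^(66/q) for q ∈ {2, 3, 11}.
30^33 ≡ 66 (mod 67)  [q = 2: ≢ 1 ✓]
30^22 ≡ 37 (mod 67)  [q = 3: ≢ 1 ✓]
30^6 ≡ 1 (mod 67)  [q = 11: ≡ 1 ✗]
30^6 ≡ 1 shows ord(30) | 6, strictly less than φ(67); not a primitive root.

No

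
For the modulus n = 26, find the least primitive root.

7

φ(26) = φ(2)·φ(13) = 1·12 = 12 = 2^2 · 3.
g is a primitive root iff g^(12/q) ≢ 1 (mod 26) for each prime q ∈ {2, 3}.
g = 2: gcd(2, 26) = 2 > 1, not a unit — skip.
g = 3: 3^6 ≡ 1 — hits 1, so not a primitive root.
g = 4: gcd(4, 26) = 2 > 1, not a unit — skip.
g = 5: 5^6 ≡ 25; 5^4 ≡ 1 — hits 1, so not a primitive root.
g = 6: gcd(6, 26) = 2 > 1, not a unit — skip.
g = 7: 7^6 ≡ 25; 7^4 ≡ 9 — none is 1, so 7 is a primitive root.
So 7 is the smallest generator of (Z/26Z)^×.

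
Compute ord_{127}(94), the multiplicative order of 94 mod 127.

21

ord(94) | φ(127) = 127 − 1 = 126 = 2 · 3^2 · 7.
Divisors of 126: 1, 2, 3, 6, 7, 9, 14, 18, 21, 42, 63, 126.
Check 94^d mod 127 for each divisor in increasing order:
94^1 ≡ 94 (mod 127)
94^2 ≡ 73 (mod 127)
94^3 ≡ 4 (mod 127)
94^6 ≡ 16 (mod 127)
94^7 ≡ 107 (mod 127)
94^9 ≡ 64 (mod 127)
94^14 ≡ 19 (mod 127)
94^18 ≡ 32 (mod 127)
94^21 ≡ 1 (mod 127) ✓
Therefore the multiplicative order of 94 modulo 127 is 21.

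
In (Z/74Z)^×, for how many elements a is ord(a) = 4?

φ(74) = φ(2)·φ(37) = 1·36 = 36 = 2^2 · 3^2.
In a cyclic group of order 36, there are φ(d) elements of order d for each divisor d of 36, and zero for non-divisors.
4 = 2^2 divides 36, and φ(4) = 2.

2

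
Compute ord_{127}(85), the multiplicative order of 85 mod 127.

Since 85 ∈ (Z/127Z)^×, its order divides φ(127) = 127 − 1 = 126 = 2 · 3^2 · 7.
Divisors of 126: 1, 2, 3, 6, 7, 9, 14, 18, 21, 42, 63, 126.
Test each divisor d:
85^1 ≡ 85 (mod 127)
85^2 ≡ 113 (mod 127)
85^3 ≡ 80 (mod 127)
85^6 ≡ 50 (mod 127)
85^7 ≡ 59 (mod 127)
85^9 ≡ 63 (mod 127)
85^14 ≡ 52 (mod 127)
85^18 ≡ 32 (mod 127)
85^21 ≡ 20 (mod 127)
85^42 ≡ 19 (mod 127)
85^63 ≡ 126 (mod 127)
85^126 ≡ 1 (mod 127) ✓
The smallest such exponent is 126, so the order of 85 is 126.

126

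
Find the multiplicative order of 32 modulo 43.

14

The order of 32 must divide φ(43) = 43 − 1 = 42 = 2 · 3 · 7.
Divisors of 42: 1, 2, 3, 6, 7, 14, 21, 42.
Evaluate successive powers at the divisors of 42:
32^1 ≡ 32 (mod 43)
32^2 ≡ 35 (mod 43)
32^3 ≡ 2 (mod 43)
32^6 ≡ 4 (mod 43)
32^7 ≡ 42 (mod 43)
32^14 ≡ 1 (mod 43) ✓
Therefore the multiplicative order of 32 modulo 43 is 14.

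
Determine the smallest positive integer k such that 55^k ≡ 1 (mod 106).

52

By Lagrange's theorem, ord_106(55) divides φ(106) = φ(2)·φ(53) = 1·52 = 52 = 2^2 · 13.
Divisors of 52: 1, 2, 4, 13, 26, 52.
Check 55^d mod 106 for each divisor in increasing order:
55^1 ≡ 55
55^2 ≡ 57
55^4 ≡ 69
55^13 ≡ 83
55^26 ≡ 105
55^52 ≡ 1
So ord_106(55) = 52.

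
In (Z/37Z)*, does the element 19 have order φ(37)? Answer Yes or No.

φ(37) = 37 − 1 = 36 = 2^2 · 3^2.
Test 19^(36/q) mod 37 for each prime factor q of 36:
19^18 ≡ 36 (mod 37)  [q = 2: ≢ 1 ✓]
19^12 ≡ 10 (mod 37)  [q = 3: ≢ 1 ✓]
All checks pass, so 19 has order 36 and is a primitive root modulo 37.

Yes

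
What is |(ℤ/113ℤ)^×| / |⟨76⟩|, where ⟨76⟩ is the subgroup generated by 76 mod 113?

1

By Lagrange's theorem, ord_113(76) divides φ(113) = 113 − 1 = 112 = 2^4 · 7.
Divisors of 112: 1, 2, 4, 7, 8, 14, 16, 28, 56, 112.
Test each divisor d:
76^1 ≡ 76 (mod 113)
76^2 ≡ 13 (mod 113)
76^4 ≡ 56 (mod 113)
76^7 ≡ 71 (mod 113)
76^8 ≡ 85 (mod 113)
76^14 ≡ 69 (mod 113)
76^16 ≡ 106 (mod 113)
76^28 ≡ 15 (mod 113)
76^56 ≡ 112 (mod 113)
76^112 ≡ 1 (mod 113) ✓
So ord_113(76) = 112, hence |⟨76⟩| = 112.
[(Z/113Z)^× : ⟨76⟩] = 112/112 = 1.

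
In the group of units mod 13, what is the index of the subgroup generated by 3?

By Lagrange's theorem, ord_13(3) divides φ(13) = 13 − 1 = 12 = 2^2 · 3.
Divisors of 12: 1, 2, 3, 4, 6, 12.
Evaluate successive powers at the divisors of 12:
3^1 ≡ 3
3^2 ≡ 9
3^3 ≡ 1
So ord_13(3) = 3, hence |⟨3⟩| = 3.
The index is φ(13) / ord(3) = 12 / 3 = 4.

4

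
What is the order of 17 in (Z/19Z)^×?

9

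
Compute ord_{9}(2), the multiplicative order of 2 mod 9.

ord(2) | φ(9) = φ(3^2) = 3·(3−1) = 6 = 2 · 3.
Divisors of 6: 1, 2, 3, 6.
Compute 2^d (mod 9) for the divisors d until we hit 1:
2^1 ≡ 2
2^2 ≡ 4
2^3 ≡ 8
2^6 ≡ 1
Therefore the multiplicative order of 2 modulo 9 is 6.

6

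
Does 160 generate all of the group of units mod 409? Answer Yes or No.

No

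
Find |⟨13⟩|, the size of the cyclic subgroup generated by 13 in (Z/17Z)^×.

ord(13) | φ(17) = 17 − 1 = 16 = 2^4.
Divisors of 16: 1, 2, 4, 8, 16.
Check 13^d mod 17 for each divisor in increasing order:
13^1 ≡ 13
13^2 ≡ 16
13^4 ≡ 1
So ord_17(13) = 4.

4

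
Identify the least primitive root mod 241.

7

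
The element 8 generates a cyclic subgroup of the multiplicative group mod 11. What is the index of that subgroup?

By Lagrange's theorem, ord_11(8) divides φ(11) = 11 − 1 = 10 = 2 · 5.
Divisors of 10: 1, 2, 5, 10.
Compute 8^d (mod 11) for the divisors d until we hit 1:
8^1 ≡ 8 (mod 11)
8^2 ≡ 9 (mod 11)
8^5 ≡ 10 (mod 11)
8^10 ≡ 1 (mod 11) ✓
So ord_11(8) = 10, hence |⟨8⟩| = 10.
[(Z/11Z)^× : ⟨8⟩] = 10/10 = 1.

1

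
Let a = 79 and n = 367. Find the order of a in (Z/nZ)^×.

By Lagrange's theorem, ord_367(79) divides φ(367) = 367 − 1 = 366 = 2 · 3 · 61.
Divisors of 366: 1, 2, 3, 6, 61, 122, 183, 366.
Check 79^d mod 367 for each divisor in increasing order:
79^1 ≡ 79 (mod 367)
79^2 ≡ 2 (mod 367)
79^3 ≡ 158 (mod 367)
79^6 ≡ 8 (mod 367)
79^61 ≡ 84 (mod 367)
79^122 ≡ 83 (mod 367)
79^183 ≡ 366 (mod 367)
79^366 ≡ 1 (mod 367) ✓
Therefore the multiplicative order of 79 modulo 367 is 366.

366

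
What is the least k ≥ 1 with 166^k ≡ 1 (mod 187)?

4

Since 166 ∈ (Z/187Z)^×, its order divides φ(187) = φ(11·17) = (11−1)·(17−1) = 10·16 = 160 = 2^5 · 5.
Divisors of 160: 1, 2, 4, 5, 8, 10, 16, 20, 32, 40, 80, 160.
Evaluate successive powers at the divisors of 160:
166^1 ≡ 166 (mod 187)
166^2 ≡ 67 (mod 187)
166^4 ≡ 1 (mod 187) ✓
So ord_187(166) = 4.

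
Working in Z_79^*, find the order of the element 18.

The order of 18 must divide φ(79) = 79 − 1 = 78 = 2 · 3 · 13.
Divisors of 78: 1, 2, 3, 6, 13, 26, 39, 78.
Evaluate successive powers at the divisors of 78:
18^1 ≡ 18
18^2 ≡ 8
18^3 ≡ 65
18^6 ≡ 38
18^13 ≡ 1
Therefore the multiplicative order of 18 modulo 79 is 13.

13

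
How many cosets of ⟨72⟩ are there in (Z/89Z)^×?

The order of 72 must divide φ(89) = 89 − 1 = 88 = 2^3 · 11.
Divisors of 88: 1, 2, 4, 8, 11, 22, 44, 88.
Test each divisor d:
72^1 ≡ 72 (mod 89)
72^2 ≡ 22 (mod 89)
72^4 ≡ 39 (mod 89)
72^8 ≡ 8 (mod 89)
72^11 ≡ 34 (mod 89)
72^22 ≡ 88 (mod 89)
72^44 ≡ 1 (mod 89) ✓
Thus |⟨72⟩| = ord(72) = 44.
[(Z/89Z)^× : ⟨72⟩] = 88/44 = 2.

2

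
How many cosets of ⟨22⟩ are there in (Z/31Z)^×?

Since 22 ∈ (Z/31Z)^×, its order divides φ(31) = 31 − 1 = 30 = 2 · 3 · 5.
Divisors of 30: 1, 2, 3, 5, 6, 10, 15, 30.
Evaluate successive powers at the divisors of 30:
22^1 ≡ 22 (mod 31)
22^2 ≡ 19 (mod 31)
22^3 ≡ 15 (mod 31)
22^5 ≡ 6 (mod 31)
22^6 ≡ 8 (mod 31)
22^10 ≡ 5 (mod 31)
22^15 ≡ 30 (mod 31)
22^30 ≡ 1 (mod 31) ✓
The order of 22 is 30, so the subgroup it generates has 30 elements.
The index is φ(31) / ord(22) = 30 / 30 = 1.

1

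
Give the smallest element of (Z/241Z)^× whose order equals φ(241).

φ(241) = 241 − 1 = 240 = 2^4 · 3 · 5.
g is a primitive root iff g^(240/q) ≢ 1 (mod 241) for each prime q ∈ {2, 3, 5}.
g = 2: 2^120 ≡ 1 — hits 1, so not a primitive root.
g = 3: 3^120 ≡ 1 — hits 1, so not a primitive root.
g = 4: 4^120 ≡ 1 — hits 1, so not a primitive root.
g = 5: 5^120 ≡ 1 — hits 1, so not a primitive root.
g = 6: 6^120 ≡ 1 — hits 1, so not a primitive root.
g = 7: 7^120 ≡ 240; 7^80 ≡ 15; 7^48 ≡ 91 — none is 1, so 7 is a primitive root.
Hence the least primitive root of 241 is 7.

7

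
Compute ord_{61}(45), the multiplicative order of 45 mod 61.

The order of 45 must divide φ(61) = 61 − 1 = 60 = 2^2 · 3 · 5.
Divisors of 60: 1, 2, 3, 4, 5, 6, 10, 12, 15, 20, 30, 60.
Evaluate successive powers at the divisors of 60:
45^1 ≡ 45 (mod 61)
45^2 ≡ 12 (mod 61)
45^3 ≡ 52 (mod 61)
45^4 ≡ 22 (mod 61)
45^5 ≡ 14 (mod 61)
45^6 ≡ 20 (mod 61)
45^10 ≡ 13 (mod 61)
45^12 ≡ 34 (mod 61)
45^15 ≡ 60 (mod 61)
45^20 ≡ 47 (mod 61)
45^30 ≡ 1 (mod 61) ✓
Hence ord(45) = 30.

30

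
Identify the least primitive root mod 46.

5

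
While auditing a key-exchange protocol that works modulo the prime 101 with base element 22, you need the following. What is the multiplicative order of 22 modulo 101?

50

By Lagrange's theorem, ord_101(22) divides φ(101) = 101 − 1 = 100 = 2^2 · 5^2.
Divisors of 100: 1, 2, 4, 5, 10, 20, 25, 50, 100.
Test each divisor d:
22^1 ≡ 22 (mod 101)
22^2 ≡ 80 (mod 101)
22^4 ≡ 37 (mod 101)
22^5 ≡ 6 (mod 101)
22^10 ≡ 36 (mod 101)
22^20 ≡ 84 (mod 101)
22^25 ≡ 100 (mod 101)
22^50 ≡ 1 (mod 101) ✓
Hence ord(22) = 50.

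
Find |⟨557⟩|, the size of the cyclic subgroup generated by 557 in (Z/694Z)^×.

Since 557 ∈ (Z/694Z)^×, its order divides φ(694) = φ(2)·φ(347) = 1·346 = 346 = 2 · 173.
Divisors of 346: 1, 2, 173, 346.
Compute 557^d (mod 694) for the divisors d until we hit 1:
557^1 ≡ 557 (mod 694)
557^2 ≡ 31 (mod 694)
557^173 ≡ 693 (mod 694)
557^346 ≡ 1 (mod 694) ✓
So ord_694(557) = 346.

346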